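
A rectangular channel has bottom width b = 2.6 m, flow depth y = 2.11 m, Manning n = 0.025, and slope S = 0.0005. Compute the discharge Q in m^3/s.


For a rectangular channel, the cross-sectional area A = b * y = 2.6 * 2.11 = 5.49 m^2.
The wetted perimeter P = b + 2y = 2.6 + 2*2.11 = 6.82 m.
Hydraulic radius R = A/P = 5.49/6.82 = 0.8044 m.
Velocity V = (1/n)*R^(2/3)*S^(1/2) = (1/0.025)*0.8044^(2/3)*0.0005^(1/2) = 0.7736 m/s.
Discharge Q = A * V = 5.49 * 0.7736 = 4.244 m^3/s.

4.244


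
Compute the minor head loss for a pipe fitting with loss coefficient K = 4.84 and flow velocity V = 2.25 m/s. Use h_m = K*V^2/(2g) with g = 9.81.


Minor loss formula: h_m = K * V^2/(2g).
V^2 = 2.25^2 = 5.0625.
V^2/(2g) = 5.0625 / 19.62 = 0.258 m.
h_m = 4.84 * 0.258 = 1.2489 m.

1.2489


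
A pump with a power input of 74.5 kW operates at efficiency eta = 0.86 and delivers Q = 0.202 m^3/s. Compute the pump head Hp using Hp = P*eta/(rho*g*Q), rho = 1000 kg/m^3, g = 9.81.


Pump head formula: Hp = P * eta / (rho * g * Q).
Numerator: P * eta = 74.5 * 1000 * 0.86 = 64070.0 W.
Denominator: rho * g * Q = 1000 * 9.81 * 0.202 = 1981.62.
Hp = 64070.0 / 1981.62 = 32.33 m.

32.33


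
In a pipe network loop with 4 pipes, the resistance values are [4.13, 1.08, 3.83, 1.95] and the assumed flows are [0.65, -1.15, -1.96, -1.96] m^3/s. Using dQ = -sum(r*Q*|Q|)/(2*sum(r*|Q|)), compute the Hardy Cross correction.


Numerator terms (r*Q*|Q|): 4.13*0.65*|0.65| = 1.7449; 1.08*-1.15*|-1.15| = -1.4283; 3.83*-1.96*|-1.96| = -14.7133; 1.95*-1.96*|-1.96| = -7.4911.
Sum of numerator = -21.8878.
Denominator terms (r*|Q|): 4.13*|0.65| = 2.6845; 1.08*|-1.15| = 1.242; 3.83*|-1.96| = 7.5068; 1.95*|-1.96| = 3.822.
2 * sum of denominator = 2 * 15.2553 = 30.5106.
dQ = --21.8878 / 30.5106 = 0.7174 m^3/s.

0.7174


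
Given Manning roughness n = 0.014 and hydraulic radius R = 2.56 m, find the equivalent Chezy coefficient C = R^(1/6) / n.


The Chezy coefficient relates to Manning's n through C = R^(1/6) / n.
R^(1/6) = 2.56^(1/6) = 1.169607.
C = 1.169607 / 0.014 = 83.54 m^(1/2)/s.

83.54


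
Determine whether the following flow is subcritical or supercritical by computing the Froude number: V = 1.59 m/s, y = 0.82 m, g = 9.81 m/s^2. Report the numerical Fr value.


The Froude number is defined as Fr = V / sqrt(g*y).
g*y = 9.81 * 0.82 = 8.0442.
sqrt(g*y) = sqrt(8.0442) = 2.8362.
Fr = 1.59 / 2.8362 = 0.5606.
Since Fr < 1, the flow is subcritical.

0.5606


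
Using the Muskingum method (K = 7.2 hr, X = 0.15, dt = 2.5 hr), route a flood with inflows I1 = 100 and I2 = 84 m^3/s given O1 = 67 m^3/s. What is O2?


Muskingum coefficients:
denom = 2*K*(1-X) + dt = 2*7.2*(1-0.15) + 2.5 = 14.74.
C0 = (dt - 2*K*X)/denom = (2.5 - 2*7.2*0.15)/14.74 = 0.0231.
C1 = (dt + 2*K*X)/denom = (2.5 + 2*7.2*0.15)/14.74 = 0.3161.
C2 = (2*K*(1-X) - dt)/denom = 0.6608.
O2 = C0*I2 + C1*I1 + C2*O1
   = 0.0231*84 + 0.3161*100 + 0.6608*67
   = 77.82 m^3/s.

77.82


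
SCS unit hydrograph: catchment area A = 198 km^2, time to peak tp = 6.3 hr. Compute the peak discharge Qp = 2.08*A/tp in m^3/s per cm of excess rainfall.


SCS formula: Qp = 2.08 * A / tp.
Qp = 2.08 * 198 / 6.3
   = 411.84 / 6.3
   = 65.37 m^3/s per cm.

65.37


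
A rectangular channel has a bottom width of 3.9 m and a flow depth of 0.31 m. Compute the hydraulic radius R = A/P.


For a rectangular section:
Flow area A = b * y = 3.9 * 0.31 = 1.21 m^2.
Wetted perimeter P = b + 2y = 3.9 + 2*0.31 = 4.52 m.
Hydraulic radius R = A/P = 1.21 / 4.52 = 0.2675 m.

0.2675


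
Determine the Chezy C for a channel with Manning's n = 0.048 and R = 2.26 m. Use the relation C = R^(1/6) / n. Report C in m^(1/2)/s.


The Chezy coefficient relates to Manning's n through C = R^(1/6) / n.
R^(1/6) = 2.26^(1/6) = 1.145561.
C = 1.145561 / 0.048 = 23.87 m^(1/2)/s.

23.87


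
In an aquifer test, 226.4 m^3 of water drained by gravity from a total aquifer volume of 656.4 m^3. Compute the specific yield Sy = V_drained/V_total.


Specific yield Sy = Volume drained / Total volume.
Sy = 226.4 / 656.4
   = 0.3449.

0.3449


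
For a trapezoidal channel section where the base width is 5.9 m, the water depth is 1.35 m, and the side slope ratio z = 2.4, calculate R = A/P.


For a trapezoidal section with side slope z:
A = (b + z*y)*y = (5.9 + 2.4*1.35)*1.35 = 12.339 m^2.
P = b + 2*y*sqrt(1 + z^2) = 5.9 + 2*1.35*sqrt(1 + 2.4^2) = 12.92 m.
R = A/P = 12.339 / 12.92 = 0.955 m.

0.955


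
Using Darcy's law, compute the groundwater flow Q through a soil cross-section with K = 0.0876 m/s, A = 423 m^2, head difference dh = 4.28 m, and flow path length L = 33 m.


Darcy's law: Q = K * A * i, where i = dh/L.
Hydraulic gradient i = 4.28 / 33 = 0.129697.
Q = 0.0876 * 423 * 0.129697
  = 4.8059 m^3/s.

4.8059


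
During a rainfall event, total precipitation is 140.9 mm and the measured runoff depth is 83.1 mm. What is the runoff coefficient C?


The runoff coefficient C = runoff depth / rainfall depth.
C = 83.1 / 140.9
  = 0.5898.

0.5898


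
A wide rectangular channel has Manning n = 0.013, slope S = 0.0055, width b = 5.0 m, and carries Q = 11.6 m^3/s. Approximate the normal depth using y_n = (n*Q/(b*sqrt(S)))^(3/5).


We use the wide-channel approximation y_n = (n*Q/(b*sqrt(S)))^(3/5).
sqrt(S) = sqrt(0.0055) = 0.074162.
Numerator: n*Q = 0.013 * 11.6 = 0.1508.
Denominator: b*sqrt(S) = 5.0 * 0.074162 = 0.37081.
arg = 0.4067.
y_n = 0.4067^(3/5) = 0.5828 m.

0.5828


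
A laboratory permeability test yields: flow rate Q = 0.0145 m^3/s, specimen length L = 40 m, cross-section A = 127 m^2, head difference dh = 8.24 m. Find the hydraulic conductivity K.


From K = Q*L / (A*dh):
Numerator: Q*L = 0.0145 * 40 = 0.58.
Denominator: A*dh = 127 * 8.24 = 1046.48.
K = 0.58 / 1046.48 = 0.000554 m/s.

0.000554


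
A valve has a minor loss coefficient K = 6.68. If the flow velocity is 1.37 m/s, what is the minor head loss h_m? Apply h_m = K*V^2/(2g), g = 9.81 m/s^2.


Minor loss formula: h_m = K * V^2/(2g).
V^2 = 1.37^2 = 1.8769.
V^2/(2g) = 1.8769 / 19.62 = 0.0957 m.
h_m = 6.68 * 0.0957 = 0.639 m.

0.639


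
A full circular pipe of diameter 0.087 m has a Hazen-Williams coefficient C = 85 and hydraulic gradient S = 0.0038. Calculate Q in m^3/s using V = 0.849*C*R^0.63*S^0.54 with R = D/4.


For a full circular pipe, R = D/4 = 0.087/4 = 0.0217 m.
V = 0.849 * 85 * 0.0217^0.63 * 0.0038^0.54
  = 0.849 * 85 * 0.08966 * 0.049327
  = 0.3192 m/s.
Pipe area A = pi*D^2/4 = pi*0.087^2/4 = 0.0059 m^2.
Q = A * V = 0.0059 * 0.3192 = 0.0019 m^3/s.

0.0019


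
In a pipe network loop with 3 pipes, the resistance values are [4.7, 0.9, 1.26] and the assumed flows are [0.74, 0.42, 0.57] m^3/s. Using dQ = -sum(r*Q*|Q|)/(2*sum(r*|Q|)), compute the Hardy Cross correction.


Numerator terms (r*Q*|Q|): 4.7*0.74*|0.74| = 2.5737; 0.9*0.42*|0.42| = 0.1588; 1.26*0.57*|0.57| = 0.4094.
Sum of numerator = 3.1419.
Denominator terms (r*|Q|): 4.7*|0.74| = 3.478; 0.9*|0.42| = 0.378; 1.26*|0.57| = 0.7182.
2 * sum of denominator = 2 * 4.5742 = 9.1484.
dQ = -3.1419 / 9.1484 = -0.3434 m^3/s.

-0.3434


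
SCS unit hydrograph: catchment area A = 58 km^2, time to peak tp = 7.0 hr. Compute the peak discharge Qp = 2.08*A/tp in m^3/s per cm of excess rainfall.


SCS formula: Qp = 2.08 * A / tp.
Qp = 2.08 * 58 / 7.0
   = 120.64 / 7.0
   = 17.23 m^3/s per cm.

17.23


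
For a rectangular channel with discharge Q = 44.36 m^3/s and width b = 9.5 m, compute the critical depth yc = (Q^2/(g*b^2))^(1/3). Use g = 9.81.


Using yc = (Q^2 / (g * b^2))^(1/3):
Q^2 = 44.36^2 = 1967.81.
g * b^2 = 9.81 * 9.5^2 = 9.81 * 90.25 = 885.35.
Q^2 / (g*b^2) = 1967.81 / 885.35 = 2.2226.
yc = 2.2226^(1/3) = 1.305 m.

1.305


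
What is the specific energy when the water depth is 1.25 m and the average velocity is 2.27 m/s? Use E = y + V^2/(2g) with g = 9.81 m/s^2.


Specific energy E = y + V^2/(2g).
Velocity head = V^2/(2g) = 2.27^2 / (2*9.81) = 5.1529 / 19.62 = 0.2626 m.
E = 1.25 + 0.2626 = 1.5126 m.

1.5126


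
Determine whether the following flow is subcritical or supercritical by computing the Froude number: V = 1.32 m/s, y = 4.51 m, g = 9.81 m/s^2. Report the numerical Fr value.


The Froude number is defined as Fr = V / sqrt(g*y).
g*y = 9.81 * 4.51 = 44.2431.
sqrt(g*y) = sqrt(44.2431) = 6.6515.
Fr = 1.32 / 6.6515 = 0.1985.
Since Fr < 1, the flow is subcritical.

0.1985


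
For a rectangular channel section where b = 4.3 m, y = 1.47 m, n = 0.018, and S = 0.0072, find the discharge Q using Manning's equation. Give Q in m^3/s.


For a rectangular channel, the cross-sectional area A = b * y = 4.3 * 1.47 = 6.32 m^2.
The wetted perimeter P = b + 2y = 4.3 + 2*1.47 = 7.24 m.
Hydraulic radius R = A/P = 6.32/7.24 = 0.8731 m.
Velocity V = (1/n)*R^(2/3)*S^(1/2) = (1/0.018)*0.8731^(2/3)*0.0072^(1/2) = 4.3062 m/s.
Discharge Q = A * V = 6.32 * 4.3062 = 27.219 m^3/s.

27.219


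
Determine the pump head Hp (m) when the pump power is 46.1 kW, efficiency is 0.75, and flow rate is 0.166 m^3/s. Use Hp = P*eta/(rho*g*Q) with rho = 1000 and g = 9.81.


Pump head formula: Hp = P * eta / (rho * g * Q).
Numerator: P * eta = 46.1 * 1000 * 0.75 = 34575.0 W.
Denominator: rho * g * Q = 1000 * 9.81 * 0.166 = 1628.46.
Hp = 34575.0 / 1628.46 = 21.23 m.

21.23


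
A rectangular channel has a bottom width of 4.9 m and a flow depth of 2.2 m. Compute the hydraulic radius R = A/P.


For a rectangular section:
Flow area A = b * y = 4.9 * 2.2 = 10.78 m^2.
Wetted perimeter P = b + 2y = 4.9 + 2*2.2 = 9.3 m.
Hydraulic radius R = A/P = 10.78 / 9.3 = 1.1591 m.

1.1591


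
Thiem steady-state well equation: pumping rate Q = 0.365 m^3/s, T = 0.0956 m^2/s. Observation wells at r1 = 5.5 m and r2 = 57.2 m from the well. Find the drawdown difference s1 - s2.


Thiem equation: s1 - s2 = Q/(2*pi*T) * ln(r2/r1).
ln(r2/r1) = ln(57.2/5.5) = 2.3418.
Q/(2*pi*T) = 0.365 / (2*pi*0.0956) = 0.365 / 0.6007 = 0.6077.
s1 - s2 = 0.6077 * 2.3418 = 1.423 m.

1.423


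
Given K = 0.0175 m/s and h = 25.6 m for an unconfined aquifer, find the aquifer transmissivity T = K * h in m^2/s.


Transmissivity is defined as T = K * h.
T = 0.0175 * 25.6
  = 0.448 m^2/s.

0.448


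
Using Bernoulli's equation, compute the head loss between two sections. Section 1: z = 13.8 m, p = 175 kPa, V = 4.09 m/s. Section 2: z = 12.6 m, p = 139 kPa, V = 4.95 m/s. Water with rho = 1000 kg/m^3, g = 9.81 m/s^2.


Total head at each section: H = z + p/(rho*g) + V^2/(2g).
H1 = 13.8 + 175*1000/(1000*9.81) + 4.09^2/(2*9.81)
   = 13.8 + 17.839 + 0.8526
   = 32.492 m.
H2 = 12.6 + 139*1000/(1000*9.81) + 4.95^2/(2*9.81)
   = 12.6 + 14.169 + 1.2489
   = 28.018 m.
h_L = H1 - H2 = 32.492 - 28.018 = 4.473 m.

4.473


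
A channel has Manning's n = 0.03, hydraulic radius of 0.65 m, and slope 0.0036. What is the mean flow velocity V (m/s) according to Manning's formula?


Manning's equation gives V = (1/n) * R^(2/3) * S^(1/2).
First, compute R^(2/3) = 0.65^(2/3) = 0.7504.
Next, S^(1/2) = 0.0036^(1/2) = 0.06.
Then 1/n = 1/0.03 = 33.33.
V = 33.33 * 0.7504 * 0.06 = 1.5007 m/s.

1.5007


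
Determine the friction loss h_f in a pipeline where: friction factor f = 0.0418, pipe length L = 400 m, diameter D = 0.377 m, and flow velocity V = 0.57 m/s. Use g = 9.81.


Darcy-Weisbach equation: h_f = f * (L/D) * V^2/(2g).
f * L/D = 0.0418 * 400/0.377 = 44.3501.
V^2/(2g) = 0.57^2 / (2*9.81) = 0.3249 / 19.62 = 0.0166 m.
h_f = 44.3501 * 0.0166 = 0.734 m.

0.734


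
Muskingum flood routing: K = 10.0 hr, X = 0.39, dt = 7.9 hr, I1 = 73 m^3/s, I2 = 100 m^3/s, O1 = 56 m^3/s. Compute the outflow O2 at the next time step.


Muskingum coefficients:
denom = 2*K*(1-X) + dt = 2*10.0*(1-0.39) + 7.9 = 20.1.
C0 = (dt - 2*K*X)/denom = (7.9 - 2*10.0*0.39)/20.1 = 0.005.
C1 = (dt + 2*K*X)/denom = (7.9 + 2*10.0*0.39)/20.1 = 0.7811.
C2 = (2*K*(1-X) - dt)/denom = 0.2139.
O2 = C0*I2 + C1*I1 + C2*O1
   = 0.005*100 + 0.7811*73 + 0.2139*56
   = 69.5 m^3/s.

69.5


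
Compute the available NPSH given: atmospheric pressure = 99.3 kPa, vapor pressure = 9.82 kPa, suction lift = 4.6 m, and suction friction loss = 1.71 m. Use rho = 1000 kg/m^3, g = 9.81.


NPSHa = p_atm/(rho*g) - z_s - hf_s - p_vap/(rho*g).
p_atm/(rho*g) = 99.3*1000 / (1000*9.81) = 10.122 m.
p_vap/(rho*g) = 9.82*1000 / (1000*9.81) = 1.001 m.
NPSHa = 10.122 - 4.6 - 1.71 - 1.001
      = 2.81 m.

2.81


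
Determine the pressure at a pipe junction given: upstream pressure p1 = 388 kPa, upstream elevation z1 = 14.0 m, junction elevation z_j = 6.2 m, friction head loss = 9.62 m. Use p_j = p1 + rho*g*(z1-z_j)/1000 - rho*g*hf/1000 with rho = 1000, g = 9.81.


Junction pressure: p_j = p1 + rho*g*(z1 - z_j)/1000 - rho*g*hf/1000.
Elevation term = 1000*9.81*(14.0 - 6.2)/1000 = 76.518 kPa.
Friction term = 1000*9.81*9.62/1000 = 94.372 kPa.
p_j = 388 + 76.518 - 94.372 = 370.15 kPa.

370.15


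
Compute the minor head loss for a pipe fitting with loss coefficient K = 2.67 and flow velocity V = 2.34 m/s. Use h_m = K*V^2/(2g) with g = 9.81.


Minor loss formula: h_m = K * V^2/(2g).
V^2 = 2.34^2 = 5.4756.
V^2/(2g) = 5.4756 / 19.62 = 0.2791 m.
h_m = 2.67 * 0.2791 = 0.7452 m.

0.7452


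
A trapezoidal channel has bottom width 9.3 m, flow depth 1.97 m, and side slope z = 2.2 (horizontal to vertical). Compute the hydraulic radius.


For a trapezoidal section with side slope z:
A = (b + z*y)*y = (9.3 + 2.2*1.97)*1.97 = 26.859 m^2.
P = b + 2*y*sqrt(1 + z^2) = 9.3 + 2*1.97*sqrt(1 + 2.2^2) = 18.821 m.
R = A/P = 26.859 / 18.821 = 1.427 m.

1.427


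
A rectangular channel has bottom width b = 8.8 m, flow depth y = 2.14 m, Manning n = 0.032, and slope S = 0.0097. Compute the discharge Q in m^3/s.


For a rectangular channel, the cross-sectional area A = b * y = 8.8 * 2.14 = 18.83 m^2.
The wetted perimeter P = b + 2y = 8.8 + 2*2.14 = 13.08 m.
Hydraulic radius R = A/P = 18.83/13.08 = 1.4398 m.
Velocity V = (1/n)*R^(2/3)*S^(1/2) = (1/0.032)*1.4398^(2/3)*0.0097^(1/2) = 3.9243 m/s.
Discharge Q = A * V = 18.83 * 3.9243 = 73.902 m^3/s.

73.902


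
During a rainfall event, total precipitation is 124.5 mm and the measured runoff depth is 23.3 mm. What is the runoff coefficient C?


The runoff coefficient C = runoff depth / rainfall depth.
C = 23.3 / 124.5
  = 0.1871.

0.1871


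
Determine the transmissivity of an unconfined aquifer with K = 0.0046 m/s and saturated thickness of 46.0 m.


Transmissivity is defined as T = K * h.
T = 0.0046 * 46.0
  = 0.2116 m^2/s.

0.2116


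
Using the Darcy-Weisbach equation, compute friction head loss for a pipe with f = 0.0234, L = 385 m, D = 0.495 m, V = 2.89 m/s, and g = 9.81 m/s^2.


Darcy-Weisbach equation: h_f = f * (L/D) * V^2/(2g).
f * L/D = 0.0234 * 385/0.495 = 18.2.
V^2/(2g) = 2.89^2 / (2*9.81) = 8.3521 / 19.62 = 0.4257 m.
h_f = 18.2 * 0.4257 = 7.748 m.

7.748


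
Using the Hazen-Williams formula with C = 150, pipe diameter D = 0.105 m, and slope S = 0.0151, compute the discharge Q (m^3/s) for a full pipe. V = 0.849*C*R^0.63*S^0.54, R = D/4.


For a full circular pipe, R = D/4 = 0.105/4 = 0.0262 m.
V = 0.849 * 150 * 0.0262^0.63 * 0.0151^0.54
  = 0.849 * 150 * 0.100937 * 0.103908
  = 1.3357 m/s.
Pipe area A = pi*D^2/4 = pi*0.105^2/4 = 0.0087 m^2.
Q = A * V = 0.0087 * 1.3357 = 0.0116 m^3/s.

0.0116


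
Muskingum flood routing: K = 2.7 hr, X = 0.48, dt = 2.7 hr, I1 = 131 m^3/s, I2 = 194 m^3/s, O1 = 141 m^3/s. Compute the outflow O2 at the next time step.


Muskingum coefficients:
denom = 2*K*(1-X) + dt = 2*2.7*(1-0.48) + 2.7 = 5.508.
C0 = (dt - 2*K*X)/denom = (2.7 - 2*2.7*0.48)/5.508 = 0.0196.
C1 = (dt + 2*K*X)/denom = (2.7 + 2*2.7*0.48)/5.508 = 0.9608.
C2 = (2*K*(1-X) - dt)/denom = 0.0196.
O2 = C0*I2 + C1*I1 + C2*O1
   = 0.0196*194 + 0.9608*131 + 0.0196*141
   = 132.43 m^3/s.

132.43


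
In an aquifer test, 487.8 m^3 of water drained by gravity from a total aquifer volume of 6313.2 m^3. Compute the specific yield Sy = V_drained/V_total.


Specific yield Sy = Volume drained / Total volume.
Sy = 487.8 / 6313.2
   = 0.0773.

0.0773


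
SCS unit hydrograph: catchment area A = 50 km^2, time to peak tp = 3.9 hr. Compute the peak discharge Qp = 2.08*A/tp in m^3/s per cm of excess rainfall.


SCS formula: Qp = 2.08 * A / tp.
Qp = 2.08 * 50 / 3.9
   = 104.0 / 3.9
   = 26.67 m^3/s per cm.

26.67


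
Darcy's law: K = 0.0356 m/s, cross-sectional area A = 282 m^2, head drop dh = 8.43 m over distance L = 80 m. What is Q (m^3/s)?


Darcy's law: Q = K * A * i, where i = dh/L.
Hydraulic gradient i = 8.43 / 80 = 0.105375.
Q = 0.0356 * 282 * 0.105375
  = 1.0579 m^3/s.

1.0579


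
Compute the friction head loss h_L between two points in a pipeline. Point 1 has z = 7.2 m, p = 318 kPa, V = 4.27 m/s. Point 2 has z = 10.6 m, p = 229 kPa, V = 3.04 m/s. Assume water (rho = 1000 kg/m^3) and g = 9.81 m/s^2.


Total head at each section: H = z + p/(rho*g) + V^2/(2g).
H1 = 7.2 + 318*1000/(1000*9.81) + 4.27^2/(2*9.81)
   = 7.2 + 32.416 + 0.9293
   = 40.545 m.
H2 = 10.6 + 229*1000/(1000*9.81) + 3.04^2/(2*9.81)
   = 10.6 + 23.344 + 0.471
   = 34.415 m.
h_L = H1 - H2 = 40.545 - 34.415 = 6.131 m.

6.131


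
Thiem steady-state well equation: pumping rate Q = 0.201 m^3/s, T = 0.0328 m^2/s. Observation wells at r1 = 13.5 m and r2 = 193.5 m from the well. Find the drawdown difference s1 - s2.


Thiem equation: s1 - s2 = Q/(2*pi*T) * ln(r2/r1).
ln(r2/r1) = ln(193.5/13.5) = 2.6626.
Q/(2*pi*T) = 0.201 / (2*pi*0.0328) = 0.201 / 0.2061 = 0.9753.
s1 - s2 = 0.9753 * 2.6626 = 2.5968 m.

2.5968


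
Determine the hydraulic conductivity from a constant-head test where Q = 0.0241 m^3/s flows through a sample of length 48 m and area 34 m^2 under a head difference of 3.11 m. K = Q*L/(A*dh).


From K = Q*L / (A*dh):
Numerator: Q*L = 0.0241 * 48 = 1.1568.
Denominator: A*dh = 34 * 3.11 = 105.74.
K = 1.1568 / 105.74 = 0.01094 m/s.

0.01094


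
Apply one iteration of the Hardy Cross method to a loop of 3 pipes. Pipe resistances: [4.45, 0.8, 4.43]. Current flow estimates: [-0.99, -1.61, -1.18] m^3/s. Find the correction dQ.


Numerator terms (r*Q*|Q|): 4.45*-0.99*|-0.99| = -4.3614; 0.8*-1.61*|-1.61| = -2.0737; 4.43*-1.18*|-1.18| = -6.1683.
Sum of numerator = -12.6035.
Denominator terms (r*|Q|): 4.45*|-0.99| = 4.4055; 0.8*|-1.61| = 1.288; 4.43*|-1.18| = 5.2274.
2 * sum of denominator = 2 * 10.9209 = 21.8418.
dQ = --12.6035 / 21.8418 = 0.577 m^3/s.

0.577


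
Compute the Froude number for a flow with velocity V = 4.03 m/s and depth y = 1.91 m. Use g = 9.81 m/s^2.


The Froude number is defined as Fr = V / sqrt(g*y).
g*y = 9.81 * 1.91 = 18.7371.
sqrt(g*y) = sqrt(18.7371) = 4.3286.
Fr = 4.03 / 4.3286 = 0.931.

0.931


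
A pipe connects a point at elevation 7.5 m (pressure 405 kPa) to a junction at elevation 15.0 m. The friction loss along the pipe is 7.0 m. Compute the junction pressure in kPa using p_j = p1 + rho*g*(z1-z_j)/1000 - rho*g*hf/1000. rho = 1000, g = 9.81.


Junction pressure: p_j = p1 + rho*g*(z1 - z_j)/1000 - rho*g*hf/1000.
Elevation term = 1000*9.81*(7.5 - 15.0)/1000 = -73.575 kPa.
Friction term = 1000*9.81*7.0/1000 = 68.67 kPa.
p_j = 405 + -73.575 - 68.67 = 262.75 kPa.

262.75


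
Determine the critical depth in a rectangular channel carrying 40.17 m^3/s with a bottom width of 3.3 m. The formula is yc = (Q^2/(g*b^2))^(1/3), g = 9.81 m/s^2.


Using yc = (Q^2 / (g * b^2))^(1/3):
Q^2 = 40.17^2 = 1613.63.
g * b^2 = 9.81 * 3.3^2 = 9.81 * 10.89 = 106.83.
Q^2 / (g*b^2) = 1613.63 / 106.83 = 15.1047.
yc = 15.1047^(1/3) = 2.4719 m.

2.4719


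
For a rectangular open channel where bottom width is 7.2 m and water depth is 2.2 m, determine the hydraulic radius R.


For a rectangular section:
Flow area A = b * y = 7.2 * 2.2 = 15.84 m^2.
Wetted perimeter P = b + 2y = 7.2 + 2*2.2 = 11.6 m.
Hydraulic radius R = A/P = 15.84 / 11.6 = 1.3655 m.

1.3655


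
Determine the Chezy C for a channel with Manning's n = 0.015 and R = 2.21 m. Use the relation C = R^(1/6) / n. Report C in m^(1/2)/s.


The Chezy coefficient relates to Manning's n through C = R^(1/6) / n.
R^(1/6) = 2.21^(1/6) = 1.141297.
C = 1.141297 / 0.015 = 76.09 m^(1/2)/s.

76.09


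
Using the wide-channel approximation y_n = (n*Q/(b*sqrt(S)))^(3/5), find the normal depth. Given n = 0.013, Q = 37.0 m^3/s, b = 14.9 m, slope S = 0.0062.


We use the wide-channel approximation y_n = (n*Q/(b*sqrt(S)))^(3/5).
sqrt(S) = sqrt(0.0062) = 0.07874.
Numerator: n*Q = 0.013 * 37.0 = 0.481.
Denominator: b*sqrt(S) = 14.9 * 0.07874 = 1.173226.
arg = 0.41.
y_n = 0.41^(3/5) = 0.5857 m.

0.5857


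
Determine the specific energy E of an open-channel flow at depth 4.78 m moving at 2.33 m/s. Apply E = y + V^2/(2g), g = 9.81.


Specific energy E = y + V^2/(2g).
Velocity head = V^2/(2g) = 2.33^2 / (2*9.81) = 5.4289 / 19.62 = 0.2767 m.
E = 4.78 + 0.2767 = 5.0567 m.

5.0567


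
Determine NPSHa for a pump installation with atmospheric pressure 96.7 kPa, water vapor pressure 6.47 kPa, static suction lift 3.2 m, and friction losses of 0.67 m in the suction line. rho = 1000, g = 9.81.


NPSHa = p_atm/(rho*g) - z_s - hf_s - p_vap/(rho*g).
p_atm/(rho*g) = 96.7*1000 / (1000*9.81) = 9.857 m.
p_vap/(rho*g) = 6.47*1000 / (1000*9.81) = 0.66 m.
NPSHa = 9.857 - 3.2 - 0.67 - 0.66
      = 5.33 m.

5.33


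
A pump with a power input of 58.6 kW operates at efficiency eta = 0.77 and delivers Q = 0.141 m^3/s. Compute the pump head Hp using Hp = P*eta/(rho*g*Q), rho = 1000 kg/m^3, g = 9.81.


Pump head formula: Hp = P * eta / (rho * g * Q).
Numerator: P * eta = 58.6 * 1000 * 0.77 = 45122.0 W.
Denominator: rho * g * Q = 1000 * 9.81 * 0.141 = 1383.21.
Hp = 45122.0 / 1383.21 = 32.62 m.

32.62


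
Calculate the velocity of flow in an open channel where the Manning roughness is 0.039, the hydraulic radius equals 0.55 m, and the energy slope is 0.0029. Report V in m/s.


Manning's equation gives V = (1/n) * R^(2/3) * S^(1/2).
First, compute R^(2/3) = 0.55^(2/3) = 0.6713.
Next, S^(1/2) = 0.0029^(1/2) = 0.053852.
Then 1/n = 1/0.039 = 25.64.
V = 25.64 * 0.6713 * 0.053852 = 0.9269 m/s.

0.9269


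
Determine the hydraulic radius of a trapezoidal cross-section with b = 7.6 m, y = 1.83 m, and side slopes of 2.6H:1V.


For a trapezoidal section with side slope z:
A = (b + z*y)*y = (7.6 + 2.6*1.83)*1.83 = 22.615 m^2.
P = b + 2*y*sqrt(1 + z^2) = 7.6 + 2*1.83*sqrt(1 + 2.6^2) = 17.796 m.
R = A/P = 22.615 / 17.796 = 1.2708 m.

1.2708


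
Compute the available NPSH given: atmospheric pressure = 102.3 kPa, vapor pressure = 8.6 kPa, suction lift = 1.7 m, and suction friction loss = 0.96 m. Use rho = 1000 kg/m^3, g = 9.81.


NPSHa = p_atm/(rho*g) - z_s - hf_s - p_vap/(rho*g).
p_atm/(rho*g) = 102.3*1000 / (1000*9.81) = 10.428 m.
p_vap/(rho*g) = 8.6*1000 / (1000*9.81) = 0.877 m.
NPSHa = 10.428 - 1.7 - 0.96 - 0.877
      = 6.89 m.

6.89


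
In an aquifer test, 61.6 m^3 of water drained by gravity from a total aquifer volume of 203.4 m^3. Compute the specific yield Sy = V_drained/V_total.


Specific yield Sy = Volume drained / Total volume.
Sy = 61.6 / 203.4
   = 0.3029.

0.3029


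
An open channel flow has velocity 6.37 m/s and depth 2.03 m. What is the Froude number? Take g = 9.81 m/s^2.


The Froude number is defined as Fr = V / sqrt(g*y).
g*y = 9.81 * 2.03 = 19.9143.
sqrt(g*y) = sqrt(19.9143) = 4.4625.
Fr = 6.37 / 4.4625 = 1.4274.

1.4274


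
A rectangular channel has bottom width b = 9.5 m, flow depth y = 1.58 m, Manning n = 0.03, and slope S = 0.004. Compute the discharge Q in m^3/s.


For a rectangular channel, the cross-sectional area A = b * y = 9.5 * 1.58 = 15.01 m^2.
The wetted perimeter P = b + 2y = 9.5 + 2*1.58 = 12.66 m.
Hydraulic radius R = A/P = 15.01/12.66 = 1.1856 m.
Velocity V = (1/n)*R^(2/3)*S^(1/2) = (1/0.03)*1.1856^(2/3)*0.004^(1/2) = 2.3616 m/s.
Discharge Q = A * V = 15.01 * 2.3616 = 35.448 m^3/s.

35.448


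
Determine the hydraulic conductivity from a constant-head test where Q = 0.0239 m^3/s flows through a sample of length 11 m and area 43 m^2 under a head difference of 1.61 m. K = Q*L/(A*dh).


From K = Q*L / (A*dh):
Numerator: Q*L = 0.0239 * 11 = 0.2629.
Denominator: A*dh = 43 * 1.61 = 69.23.
K = 0.2629 / 69.23 = 0.003797 m/s.

0.003797


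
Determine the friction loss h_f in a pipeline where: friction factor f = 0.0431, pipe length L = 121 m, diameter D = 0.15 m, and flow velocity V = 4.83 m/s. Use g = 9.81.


Darcy-Weisbach equation: h_f = f * (L/D) * V^2/(2g).
f * L/D = 0.0431 * 121/0.15 = 34.7673.
V^2/(2g) = 4.83^2 / (2*9.81) = 23.3289 / 19.62 = 1.189 m.
h_f = 34.7673 * 1.189 = 41.34 m.

41.34


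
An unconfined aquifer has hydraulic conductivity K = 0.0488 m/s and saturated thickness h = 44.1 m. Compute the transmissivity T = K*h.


Transmissivity is defined as T = K * h.
T = 0.0488 * 44.1
  = 2.1521 m^2/s.

2.1521


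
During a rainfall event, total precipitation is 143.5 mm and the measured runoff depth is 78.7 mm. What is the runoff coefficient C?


The runoff coefficient C = runoff depth / rainfall depth.
C = 78.7 / 143.5
  = 0.5484.

0.5484


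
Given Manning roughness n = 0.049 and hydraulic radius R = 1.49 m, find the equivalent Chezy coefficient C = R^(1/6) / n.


The Chezy coefficient relates to Manning's n through C = R^(1/6) / n.
R^(1/6) = 1.49^(1/6) = 1.068721.
C = 1.068721 / 0.049 = 21.81 m^(1/2)/s.

21.81


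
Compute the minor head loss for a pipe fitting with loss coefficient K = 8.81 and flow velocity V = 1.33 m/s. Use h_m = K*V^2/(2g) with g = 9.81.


Minor loss formula: h_m = K * V^2/(2g).
V^2 = 1.33^2 = 1.7689.
V^2/(2g) = 1.7689 / 19.62 = 0.0902 m.
h_m = 8.81 * 0.0902 = 0.7943 m.

0.7943


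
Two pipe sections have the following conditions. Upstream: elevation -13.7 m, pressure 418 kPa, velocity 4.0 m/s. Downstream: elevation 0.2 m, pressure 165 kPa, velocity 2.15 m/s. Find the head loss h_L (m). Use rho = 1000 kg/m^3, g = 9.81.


Total head at each section: H = z + p/(rho*g) + V^2/(2g).
H1 = -13.7 + 418*1000/(1000*9.81) + 4.0^2/(2*9.81)
   = -13.7 + 42.61 + 0.8155
   = 29.725 m.
H2 = 0.2 + 165*1000/(1000*9.81) + 2.15^2/(2*9.81)
   = 0.2 + 16.82 + 0.2356
   = 17.255 m.
h_L = H1 - H2 = 29.725 - 17.255 = 12.47 m.

12.47


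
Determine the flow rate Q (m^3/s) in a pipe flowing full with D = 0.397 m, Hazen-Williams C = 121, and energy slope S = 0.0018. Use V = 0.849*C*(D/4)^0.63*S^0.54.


For a full circular pipe, R = D/4 = 0.397/4 = 0.0993 m.
V = 0.849 * 121 * 0.0993^0.63 * 0.0018^0.54
  = 0.849 * 121 * 0.233314 * 0.032949
  = 0.7897 m/s.
Pipe area A = pi*D^2/4 = pi*0.397^2/4 = 0.1238 m^2.
Q = A * V = 0.1238 * 0.7897 = 0.0978 m^3/s.

0.0978


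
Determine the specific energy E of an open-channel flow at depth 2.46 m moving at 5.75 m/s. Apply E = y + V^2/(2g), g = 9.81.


Specific energy E = y + V^2/(2g).
Velocity head = V^2/(2g) = 5.75^2 / (2*9.81) = 33.0625 / 19.62 = 1.6851 m.
E = 2.46 + 1.6851 = 4.1451 m.

4.1451


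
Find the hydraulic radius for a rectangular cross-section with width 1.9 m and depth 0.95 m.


For a rectangular section:
Flow area A = b * y = 1.9 * 0.95 = 1.8 m^2.
Wetted perimeter P = b + 2y = 1.9 + 2*0.95 = 3.8 m.
Hydraulic radius R = A/P = 1.8 / 3.8 = 0.475 m.

0.475


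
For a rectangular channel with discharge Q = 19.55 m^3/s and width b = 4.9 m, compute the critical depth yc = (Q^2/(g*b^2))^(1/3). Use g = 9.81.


Using yc = (Q^2 / (g * b^2))^(1/3):
Q^2 = 19.55^2 = 382.2.
g * b^2 = 9.81 * 4.9^2 = 9.81 * 24.01 = 235.54.
Q^2 / (g*b^2) = 382.2 / 235.54 = 1.6227.
yc = 1.6227^(1/3) = 1.1751 m.

1.1751


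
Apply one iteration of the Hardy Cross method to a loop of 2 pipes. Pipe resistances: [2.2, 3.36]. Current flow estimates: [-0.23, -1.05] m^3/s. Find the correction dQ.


Numerator terms (r*Q*|Q|): 2.2*-0.23*|-0.23| = -0.1164; 3.36*-1.05*|-1.05| = -3.7044.
Sum of numerator = -3.8208.
Denominator terms (r*|Q|): 2.2*|-0.23| = 0.506; 3.36*|-1.05| = 3.528.
2 * sum of denominator = 2 * 4.034 = 8.068.
dQ = --3.8208 / 8.068 = 0.4736 m^3/s.

0.4736


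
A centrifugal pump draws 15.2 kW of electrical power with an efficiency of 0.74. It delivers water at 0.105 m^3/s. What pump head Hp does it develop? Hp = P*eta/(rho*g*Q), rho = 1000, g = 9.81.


Pump head formula: Hp = P * eta / (rho * g * Q).
Numerator: P * eta = 15.2 * 1000 * 0.74 = 11248.0 W.
Denominator: rho * g * Q = 1000 * 9.81 * 0.105 = 1030.05.
Hp = 11248.0 / 1030.05 = 10.92 m.

10.92


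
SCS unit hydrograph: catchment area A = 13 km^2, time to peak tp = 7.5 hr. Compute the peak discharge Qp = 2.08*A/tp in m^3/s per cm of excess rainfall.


SCS formula: Qp = 2.08 * A / tp.
Qp = 2.08 * 13 / 7.5
   = 27.04 / 7.5
   = 3.61 m^3/s per cm.

3.61


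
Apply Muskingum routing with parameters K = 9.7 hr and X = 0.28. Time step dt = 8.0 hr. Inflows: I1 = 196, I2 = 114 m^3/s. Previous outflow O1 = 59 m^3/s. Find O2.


Muskingum coefficients:
denom = 2*K*(1-X) + dt = 2*9.7*(1-0.28) + 8.0 = 21.968.
C0 = (dt - 2*K*X)/denom = (8.0 - 2*9.7*0.28)/21.968 = 0.1169.
C1 = (dt + 2*K*X)/denom = (8.0 + 2*9.7*0.28)/21.968 = 0.6114.
C2 = (2*K*(1-X) - dt)/denom = 0.2717.
O2 = C0*I2 + C1*I1 + C2*O1
   = 0.1169*114 + 0.6114*196 + 0.2717*59
   = 149.2 m^3/s.

149.2


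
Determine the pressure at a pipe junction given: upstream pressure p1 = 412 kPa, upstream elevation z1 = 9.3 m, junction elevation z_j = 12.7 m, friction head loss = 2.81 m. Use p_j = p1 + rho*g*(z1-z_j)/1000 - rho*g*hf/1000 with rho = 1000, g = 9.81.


Junction pressure: p_j = p1 + rho*g*(z1 - z_j)/1000 - rho*g*hf/1000.
Elevation term = 1000*9.81*(9.3 - 12.7)/1000 = -33.354 kPa.
Friction term = 1000*9.81*2.81/1000 = 27.566 kPa.
p_j = 412 + -33.354 - 27.566 = 351.08 kPa.

351.08


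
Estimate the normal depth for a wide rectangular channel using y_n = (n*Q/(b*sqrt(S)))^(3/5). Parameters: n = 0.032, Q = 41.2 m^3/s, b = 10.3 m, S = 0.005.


We use the wide-channel approximation y_n = (n*Q/(b*sqrt(S)))^(3/5).
sqrt(S) = sqrt(0.005) = 0.070711.
Numerator: n*Q = 0.032 * 41.2 = 1.3184.
Denominator: b*sqrt(S) = 10.3 * 0.070711 = 0.728323.
arg = 1.8102.
y_n = 1.8102^(3/5) = 1.4277 m.

1.4277


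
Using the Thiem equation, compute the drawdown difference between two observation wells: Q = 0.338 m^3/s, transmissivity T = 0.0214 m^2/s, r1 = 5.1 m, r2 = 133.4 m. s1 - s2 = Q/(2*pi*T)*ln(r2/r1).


Thiem equation: s1 - s2 = Q/(2*pi*T) * ln(r2/r1).
ln(r2/r1) = ln(133.4/5.1) = 3.2641.
Q/(2*pi*T) = 0.338 / (2*pi*0.0214) = 0.338 / 0.1345 = 2.5138.
s1 - s2 = 2.5138 * 3.2641 = 8.2052 m.

8.2052


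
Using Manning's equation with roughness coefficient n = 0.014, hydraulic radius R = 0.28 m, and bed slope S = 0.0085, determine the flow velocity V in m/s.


Manning's equation gives V = (1/n) * R^(2/3) * S^(1/2).
First, compute R^(2/3) = 0.28^(2/3) = 0.428.
Next, S^(1/2) = 0.0085^(1/2) = 0.092195.
Then 1/n = 1/0.014 = 71.43.
V = 71.43 * 0.428 * 0.092195 = 2.8185 m/s.

2.8185


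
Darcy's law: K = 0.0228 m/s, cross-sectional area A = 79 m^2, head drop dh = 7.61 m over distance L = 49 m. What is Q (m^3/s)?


Darcy's law: Q = K * A * i, where i = dh/L.
Hydraulic gradient i = 7.61 / 49 = 0.155306.
Q = 0.0228 * 79 * 0.155306
  = 0.2797 m^3/s.

0.2797


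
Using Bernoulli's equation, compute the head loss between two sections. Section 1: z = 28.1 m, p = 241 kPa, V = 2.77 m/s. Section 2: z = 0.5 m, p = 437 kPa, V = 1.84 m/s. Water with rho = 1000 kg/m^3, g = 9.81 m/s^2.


Total head at each section: H = z + p/(rho*g) + V^2/(2g).
H1 = 28.1 + 241*1000/(1000*9.81) + 2.77^2/(2*9.81)
   = 28.1 + 24.567 + 0.3911
   = 53.058 m.
H2 = 0.5 + 437*1000/(1000*9.81) + 1.84^2/(2*9.81)
   = 0.5 + 44.546 + 0.1726
   = 45.219 m.
h_L = H1 - H2 = 53.058 - 45.219 = 7.839 m.

7.839


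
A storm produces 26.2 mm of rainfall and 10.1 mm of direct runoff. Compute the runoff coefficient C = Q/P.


The runoff coefficient C = runoff depth / rainfall depth.
C = 10.1 / 26.2
  = 0.3855.

0.3855


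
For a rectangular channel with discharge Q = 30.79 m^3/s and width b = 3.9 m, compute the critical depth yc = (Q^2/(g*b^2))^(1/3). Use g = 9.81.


Using yc = (Q^2 / (g * b^2))^(1/3):
Q^2 = 30.79^2 = 948.02.
g * b^2 = 9.81 * 3.9^2 = 9.81 * 15.21 = 149.21.
Q^2 / (g*b^2) = 948.02 / 149.21 = 6.3536.
yc = 6.3536^(1/3) = 1.8521 m.

1.8521


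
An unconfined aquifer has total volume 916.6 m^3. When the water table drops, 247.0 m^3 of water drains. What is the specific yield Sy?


Specific yield Sy = Volume drained / Total volume.
Sy = 247.0 / 916.6
   = 0.2695.

0.2695


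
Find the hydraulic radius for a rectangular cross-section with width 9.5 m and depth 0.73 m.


For a rectangular section:
Flow area A = b * y = 9.5 * 0.73 = 6.93 m^2.
Wetted perimeter P = b + 2y = 9.5 + 2*0.73 = 10.96 m.
Hydraulic radius R = A/P = 6.93 / 10.96 = 0.6328 m.

0.6328


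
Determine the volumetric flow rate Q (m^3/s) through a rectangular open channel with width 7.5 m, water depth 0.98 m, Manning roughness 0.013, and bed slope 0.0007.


For a rectangular channel, the cross-sectional area A = b * y = 7.5 * 0.98 = 7.35 m^2.
The wetted perimeter P = b + 2y = 7.5 + 2*0.98 = 9.46 m.
Hydraulic radius R = A/P = 7.35/9.46 = 0.777 m.
Velocity V = (1/n)*R^(2/3)*S^(1/2) = (1/0.013)*0.777^(2/3)*0.0007^(1/2) = 1.72 m/s.
Discharge Q = A * V = 7.35 * 1.72 = 12.642 m^3/s.

12.642


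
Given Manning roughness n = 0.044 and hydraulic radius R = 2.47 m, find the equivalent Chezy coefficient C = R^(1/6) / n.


The Chezy coefficient relates to Manning's n through C = R^(1/6) / n.
R^(1/6) = 2.47^(1/6) = 1.162651.
C = 1.162651 / 0.044 = 26.42 m^(1/2)/s.

26.42


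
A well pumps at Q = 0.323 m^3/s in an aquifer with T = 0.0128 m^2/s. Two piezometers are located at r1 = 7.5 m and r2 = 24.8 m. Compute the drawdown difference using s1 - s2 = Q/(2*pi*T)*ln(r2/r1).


Thiem equation: s1 - s2 = Q/(2*pi*T) * ln(r2/r1).
ln(r2/r1) = ln(24.8/7.5) = 1.1959.
Q/(2*pi*T) = 0.323 / (2*pi*0.0128) = 0.323 / 0.0804 = 4.0162.
s1 - s2 = 4.0162 * 1.1959 = 4.8031 m.

4.8031


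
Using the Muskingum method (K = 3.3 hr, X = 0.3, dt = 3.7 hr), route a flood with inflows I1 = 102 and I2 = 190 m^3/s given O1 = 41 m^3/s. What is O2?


Muskingum coefficients:
denom = 2*K*(1-X) + dt = 2*3.3*(1-0.3) + 3.7 = 8.32.
C0 = (dt - 2*K*X)/denom = (3.7 - 2*3.3*0.3)/8.32 = 0.2067.
C1 = (dt + 2*K*X)/denom = (3.7 + 2*3.3*0.3)/8.32 = 0.6827.
C2 = (2*K*(1-X) - dt)/denom = 0.1106.
O2 = C0*I2 + C1*I1 + C2*O1
   = 0.2067*190 + 0.6827*102 + 0.1106*41
   = 113.45 m^3/s.

113.45


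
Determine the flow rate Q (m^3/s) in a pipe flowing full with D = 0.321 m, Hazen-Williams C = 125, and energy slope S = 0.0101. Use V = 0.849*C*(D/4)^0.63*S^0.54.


For a full circular pipe, R = D/4 = 0.321/4 = 0.0803 m.
V = 0.849 * 125 * 0.0803^0.63 * 0.0101^0.54
  = 0.849 * 125 * 0.20408 * 0.083625
  = 1.8111 m/s.
Pipe area A = pi*D^2/4 = pi*0.321^2/4 = 0.0809 m^2.
Q = A * V = 0.0809 * 1.8111 = 0.1466 m^3/s.

0.1466


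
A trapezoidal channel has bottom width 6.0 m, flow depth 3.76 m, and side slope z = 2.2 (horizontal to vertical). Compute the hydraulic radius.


For a trapezoidal section with side slope z:
A = (b + z*y)*y = (6.0 + 2.2*3.76)*3.76 = 53.663 m^2.
P = b + 2*y*sqrt(1 + z^2) = 6.0 + 2*3.76*sqrt(1 + 2.2^2) = 24.173 m.
R = A/P = 53.663 / 24.173 = 2.22 m.

2.22


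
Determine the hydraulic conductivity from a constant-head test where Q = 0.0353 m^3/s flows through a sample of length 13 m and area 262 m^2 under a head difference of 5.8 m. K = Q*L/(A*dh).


From K = Q*L / (A*dh):
Numerator: Q*L = 0.0353 * 13 = 0.4589.
Denominator: A*dh = 262 * 5.8 = 1519.6.
K = 0.4589 / 1519.6 = 0.000302 m/s.

0.000302


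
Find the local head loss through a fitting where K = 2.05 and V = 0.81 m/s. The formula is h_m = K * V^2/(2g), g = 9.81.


Minor loss formula: h_m = K * V^2/(2g).
V^2 = 0.81^2 = 0.6561.
V^2/(2g) = 0.6561 / 19.62 = 0.0334 m.
h_m = 2.05 * 0.0334 = 0.0686 m.

0.0686


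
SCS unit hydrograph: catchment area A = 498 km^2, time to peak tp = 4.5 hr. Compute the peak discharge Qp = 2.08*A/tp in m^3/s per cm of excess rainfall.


SCS formula: Qp = 2.08 * A / tp.
Qp = 2.08 * 498 / 4.5
   = 1035.84 / 4.5
   = 230.19 m^3/s per cm.

230.19


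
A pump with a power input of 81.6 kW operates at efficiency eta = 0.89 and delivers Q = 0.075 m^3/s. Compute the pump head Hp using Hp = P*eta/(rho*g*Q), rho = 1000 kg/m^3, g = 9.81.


Pump head formula: Hp = P * eta / (rho * g * Q).
Numerator: P * eta = 81.6 * 1000 * 0.89 = 72624.0 W.
Denominator: rho * g * Q = 1000 * 9.81 * 0.075 = 735.75.
Hp = 72624.0 / 735.75 = 98.71 m.

98.71


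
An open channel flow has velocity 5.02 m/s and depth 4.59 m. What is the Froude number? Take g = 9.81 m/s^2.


The Froude number is defined as Fr = V / sqrt(g*y).
g*y = 9.81 * 4.59 = 45.0279.
sqrt(g*y) = sqrt(45.0279) = 6.7103.
Fr = 5.02 / 6.7103 = 0.7481.

0.7481


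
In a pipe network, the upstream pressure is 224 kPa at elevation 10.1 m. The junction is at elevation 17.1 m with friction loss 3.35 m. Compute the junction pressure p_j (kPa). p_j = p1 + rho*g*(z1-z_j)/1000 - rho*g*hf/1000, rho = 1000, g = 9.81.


Junction pressure: p_j = p1 + rho*g*(z1 - z_j)/1000 - rho*g*hf/1000.
Elevation term = 1000*9.81*(10.1 - 17.1)/1000 = -68.67 kPa.
Friction term = 1000*9.81*3.35/1000 = 32.864 kPa.
p_j = 224 + -68.67 - 32.864 = 122.47 kPa.

122.47


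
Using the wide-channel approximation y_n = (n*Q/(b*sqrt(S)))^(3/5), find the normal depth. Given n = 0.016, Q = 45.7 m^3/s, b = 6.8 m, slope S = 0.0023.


We use the wide-channel approximation y_n = (n*Q/(b*sqrt(S)))^(3/5).
sqrt(S) = sqrt(0.0023) = 0.047958.
Numerator: n*Q = 0.016 * 45.7 = 0.7312.
Denominator: b*sqrt(S) = 6.8 * 0.047958 = 0.326114.
arg = 2.2421.
y_n = 2.2421^(3/5) = 1.6233 m.

1.6233


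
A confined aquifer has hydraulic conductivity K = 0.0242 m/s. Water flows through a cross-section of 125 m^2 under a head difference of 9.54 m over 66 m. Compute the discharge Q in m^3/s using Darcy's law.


Darcy's law: Q = K * A * i, where i = dh/L.
Hydraulic gradient i = 9.54 / 66 = 0.144545.
Q = 0.0242 * 125 * 0.144545
  = 0.4372 m^3/s.

0.4372


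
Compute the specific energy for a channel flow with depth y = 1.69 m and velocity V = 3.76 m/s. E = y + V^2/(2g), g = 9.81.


Specific energy E = y + V^2/(2g).
Velocity head = V^2/(2g) = 3.76^2 / (2*9.81) = 14.1376 / 19.62 = 0.7206 m.
E = 1.69 + 0.7206 = 2.4106 m.

2.4106


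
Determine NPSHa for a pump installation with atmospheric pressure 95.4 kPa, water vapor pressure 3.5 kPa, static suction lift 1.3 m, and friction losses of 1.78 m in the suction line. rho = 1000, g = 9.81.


NPSHa = p_atm/(rho*g) - z_s - hf_s - p_vap/(rho*g).
p_atm/(rho*g) = 95.4*1000 / (1000*9.81) = 9.725 m.
p_vap/(rho*g) = 3.5*1000 / (1000*9.81) = 0.357 m.
NPSHa = 9.725 - 1.3 - 1.78 - 0.357
      = 6.29 m.

6.29


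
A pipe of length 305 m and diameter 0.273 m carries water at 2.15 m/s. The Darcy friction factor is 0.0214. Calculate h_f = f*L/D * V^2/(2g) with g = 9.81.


Darcy-Weisbach equation: h_f = f * (L/D) * V^2/(2g).
f * L/D = 0.0214 * 305/0.273 = 23.9084.
V^2/(2g) = 2.15^2 / (2*9.81) = 4.6225 / 19.62 = 0.2356 m.
h_f = 23.9084 * 0.2356 = 5.633 m.

5.633


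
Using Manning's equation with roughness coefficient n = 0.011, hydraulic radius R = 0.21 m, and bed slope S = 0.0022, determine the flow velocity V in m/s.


Manning's equation gives V = (1/n) * R^(2/3) * S^(1/2).
First, compute R^(2/3) = 0.21^(2/3) = 0.3533.
Next, S^(1/2) = 0.0022^(1/2) = 0.046904.
Then 1/n = 1/0.011 = 90.91.
V = 90.91 * 0.3533 * 0.046904 = 1.5065 m/s.

1.5065


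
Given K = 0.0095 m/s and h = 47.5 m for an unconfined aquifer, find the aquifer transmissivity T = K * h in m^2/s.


Transmissivity is defined as T = K * h.
T = 0.0095 * 47.5
  = 0.4512 m^2/s.

0.4512


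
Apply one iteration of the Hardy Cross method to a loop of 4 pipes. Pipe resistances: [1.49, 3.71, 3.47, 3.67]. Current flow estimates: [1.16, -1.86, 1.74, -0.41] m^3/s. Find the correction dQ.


Numerator terms (r*Q*|Q|): 1.49*1.16*|1.16| = 2.0049; 3.71*-1.86*|-1.86| = -12.8351; 3.47*1.74*|1.74| = 10.5058; 3.67*-0.41*|-0.41| = -0.6169.
Sum of numerator = -0.9413.
Denominator terms (r*|Q|): 1.49*|1.16| = 1.7284; 3.71*|-1.86| = 6.9006; 3.47*|1.74| = 6.0378; 3.67*|-0.41| = 1.5047.
2 * sum of denominator = 2 * 16.1715 = 32.343.
dQ = --0.9413 / 32.343 = 0.0291 m^3/s.

0.0291
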